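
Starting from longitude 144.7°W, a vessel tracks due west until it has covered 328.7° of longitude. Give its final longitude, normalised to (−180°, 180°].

Start at -144.7°; shift −328.7° → -473.4°.
-473.4° lies outside (−180°, 180°]; add 360° → -113.4°.

113.4°W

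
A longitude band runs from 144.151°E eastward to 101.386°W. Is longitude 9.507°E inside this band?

No

Band width going east from +144.151° to -101.386°: ((-101.386 − 144.151) mod 360) = 114.463°.
Offset of +9.507° east of the west edge: ((9.507 − 144.151) mod 360) = 225.356°.
225.356° > 114.463° ⇒ outside.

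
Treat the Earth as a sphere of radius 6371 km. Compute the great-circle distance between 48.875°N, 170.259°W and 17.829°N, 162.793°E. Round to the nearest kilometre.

4218 km

Δλ = 162.793 − -170.259 = 333.052°; wrapped into (−180°, 180°]: -26.948°.
Δφ = 17.829 − 48.875 = -31.046°.
a = sin²(Δφ/2) + cos φ₁ · cos φ₂ · sin²(Δλ/2) = 0.105616.
c = 2·atan2(√a, √(1−a)) = 0.66199 rad → d = 6371·c ≈ 4217.56 km.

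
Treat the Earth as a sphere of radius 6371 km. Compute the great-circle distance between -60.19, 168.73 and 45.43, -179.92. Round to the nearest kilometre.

11790 km

Δλ = -179.92 − 168.73 = -348.65°; wrapped into (−180°, 180°]: 11.35°.
Δφ = 45.43 − -60.19 = 105.62°.
a = sin²(Δφ/2) + cos φ₁ · cos φ₂ · sin²(Δλ/2) = 0.638039.
c = 2·atan2(√a, √(1−a)) = 1.85051 rad → d = 6371·c ≈ 11789.59 km.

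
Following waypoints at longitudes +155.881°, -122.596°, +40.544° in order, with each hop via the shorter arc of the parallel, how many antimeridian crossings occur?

1

Leg 1: +155.881° → -122.596°, shortest Δλ = 81.523° (east) — crosses 180°.
Leg 2: -122.596° → +40.544°, shortest Δλ = 163.14° (east) — does not cross 180°.
Total crossings: 1.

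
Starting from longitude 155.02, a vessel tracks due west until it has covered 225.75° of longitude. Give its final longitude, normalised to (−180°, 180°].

-70.73°

Start at +155.02°; shift −225.75° → -70.73°.
-70.73° already lies in (−180°, 180°].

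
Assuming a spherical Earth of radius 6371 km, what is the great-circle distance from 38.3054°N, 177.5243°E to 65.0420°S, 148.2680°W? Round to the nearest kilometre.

Δλ = -148.2680 − 177.5243 = -325.7923°; wrapped into (−180°, 180°]: 34.2077°.
Δφ = -65.0420 − 38.3054 = -103.3474°.
a = sin²(Δφ/2) + cos φ₁ · cos φ₂ · sin²(Δλ/2) = 0.644068.
c = 2·atan2(√a, √(1−a)) = 1.86308 rad → d = 6371·c ≈ 11869.66 km.

11870 km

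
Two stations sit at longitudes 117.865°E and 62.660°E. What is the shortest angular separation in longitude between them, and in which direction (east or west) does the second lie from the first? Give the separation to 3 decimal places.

55.205° west

Raw difference: 62.660 − 117.865 = -55.205°.
Normalise into (−180°, 180°]: -55.205° stays -55.205°.
Negative ⇒ the second point lies to the west; separation 55.205°.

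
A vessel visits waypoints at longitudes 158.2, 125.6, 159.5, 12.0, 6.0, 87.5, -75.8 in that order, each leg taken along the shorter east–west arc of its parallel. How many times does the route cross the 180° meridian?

0

Leg 1: +158.2° → +125.6°, shortest Δλ = -32.6° (west) — does not cross 180°.
Leg 2: +125.6° → +159.5°, shortest Δλ = 33.9° (east) — does not cross 180°.
Leg 3: +159.5° → +12.0°, shortest Δλ = -147.5° (west) — does not cross 180°.
Leg 4: +12.0° → +6.0°, shortest Δλ = -6.0° (west) — does not cross 180°.
Leg 5: +6.0° → +87.5°, shortest Δλ = 81.5° (east) — does not cross 180°.
Leg 6: +87.5° → -75.8°, shortest Δλ = -163.3° (west) — does not cross 180°.
Total crossings: 0.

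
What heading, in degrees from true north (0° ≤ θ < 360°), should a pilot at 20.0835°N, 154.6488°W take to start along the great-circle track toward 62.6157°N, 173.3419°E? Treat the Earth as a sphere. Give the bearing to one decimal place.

340.8°

Δλ = 173.3419 − -154.6488 = 327.9907°; wrapped into (−180°, 180°]: -32.0093°.
θ = atan2( sin Δλ · cos φ₂ , cos φ₁ · sin φ₂ − sin φ₁ · cos φ₂ · cos Δλ )
  = atan2(-0.24380, 0.70002) = -19.202° → normalised to [0°, 360°): 340.798°.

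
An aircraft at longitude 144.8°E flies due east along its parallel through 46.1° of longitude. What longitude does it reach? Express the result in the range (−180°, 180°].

169.1°W

Start at +144.8°; shift +46.1° → +190.9°.
+190.9° lies outside (−180°, 180°]; subtract 360° → -169.1°.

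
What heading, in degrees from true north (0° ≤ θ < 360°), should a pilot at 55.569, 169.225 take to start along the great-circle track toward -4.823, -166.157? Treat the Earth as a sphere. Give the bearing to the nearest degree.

Δλ = -166.157 − 169.225 = -335.382°; wrapped into (−180°, 180°]: 24.618°.
θ = atan2( sin Δλ · cos φ₂ , cos φ₁ · sin φ₂ − sin φ₁ · cos φ₂ · cos Δλ )
  = atan2(0.41509, -0.79472) = 152.421° → normalised to [0°, 360°): 152.421°.

152°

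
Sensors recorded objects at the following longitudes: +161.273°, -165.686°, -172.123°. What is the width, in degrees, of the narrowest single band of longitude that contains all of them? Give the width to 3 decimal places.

33.041°

Sort the longitudes: -172.123°, -165.686°, +161.273°.
Eastward gaps between consecutive values (wrapping around): 6.437°, 326.959°, 26.604°.
Largest gap = 326.959° ⇒ minimal covering band is its complement: 360° − 326.959° = 33.041°.
Band runs from +161.273° eastward to -165.686°, crossing the antimeridian.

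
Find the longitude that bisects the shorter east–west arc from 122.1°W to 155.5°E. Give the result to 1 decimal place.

163.3°W

Signed shortest Δλ from -122.1° to +155.5° is -82.4°.
Midpoint longitude = -122.1° + (-82.4°)/2 = -122.1° − 41.2° = -163.3°.
(The naïve average (-122.1 + +155.5)/2 = 16.7° is on the wrong side of the globe.)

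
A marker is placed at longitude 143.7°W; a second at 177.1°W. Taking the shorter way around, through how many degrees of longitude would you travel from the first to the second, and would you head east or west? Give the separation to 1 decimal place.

Raw difference: -177.1 − -143.7 = -33.4°.
Normalise into (−180°, 180°]: -33.4° stays -33.4°.
Negative ⇒ the second point lies to the west; separation 33.4°.

33.4° west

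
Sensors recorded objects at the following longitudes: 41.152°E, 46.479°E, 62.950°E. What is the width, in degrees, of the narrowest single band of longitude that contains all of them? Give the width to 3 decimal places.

21.798°

Sort the longitudes: +41.152°, +46.479°, +62.950°.
Eastward gaps between consecutive values (wrapping around): 5.327°, 16.471°, 338.202°.
Largest gap = 338.202° ⇒ minimal covering band is its complement: 360° − 338.202° = 21.798°.
Band runs from +41.152° eastward to +62.950°.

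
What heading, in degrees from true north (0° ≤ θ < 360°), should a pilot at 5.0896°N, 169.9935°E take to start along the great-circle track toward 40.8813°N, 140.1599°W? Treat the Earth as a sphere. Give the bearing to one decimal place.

43.5°

Δλ = -140.1599 − 169.9935 = -310.1534°; wrapped into (−180°, 180°]: 49.8466°.
θ = atan2( sin Δλ · cos φ₂ , cos φ₁ · sin φ₂ − sin φ₁ · cos φ₂ · cos Δλ )
  = atan2(0.57788, 0.60866) = 43.514° → normalised to [0°, 360°): 43.514°.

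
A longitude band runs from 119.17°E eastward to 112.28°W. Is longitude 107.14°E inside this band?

No

Band width going east from +119.17° to -112.28°: ((-112.28 − 119.17) mod 360) = 128.55°.
Offset of +107.14° east of the west edge: ((107.14 − 119.17) mod 360) = 347.97°.
347.97° > 128.55° ⇒ outside.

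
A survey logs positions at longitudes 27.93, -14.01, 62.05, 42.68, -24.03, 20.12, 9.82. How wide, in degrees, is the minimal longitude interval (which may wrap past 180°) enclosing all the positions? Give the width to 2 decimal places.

86.08°

Sort the longitudes: -24.03°, -14.01°, +9.82°, +20.12°, +27.93°, +42.68°, +62.05°.
Eastward gaps between consecutive values (wrapping around): 10.02°, 23.83°, 10.30°, 7.81°, 14.75°, 19.37°, 273.92°.
Largest gap = 273.92° ⇒ minimal covering band is its complement: 360° − 273.92° = 86.08°.
Band runs from -24.03° eastward to +62.05°.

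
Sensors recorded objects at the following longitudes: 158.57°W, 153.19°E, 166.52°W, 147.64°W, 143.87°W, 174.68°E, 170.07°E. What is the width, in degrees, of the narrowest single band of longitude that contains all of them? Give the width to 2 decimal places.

62.94°

Sort the longitudes: -166.52°, -158.57°, -147.64°, -143.87°, +153.19°, +170.07°, +174.68°.
Eastward gaps between consecutive values (wrapping around): 7.95°, 10.93°, 3.77°, 297.06°, 16.88°, 4.61°, 18.80°.
Largest gap = 297.06° ⇒ minimal covering band is its complement: 360° − 297.06° = 62.94°.
Band runs from +153.19° eastward to -143.87°, crossing the antimeridian.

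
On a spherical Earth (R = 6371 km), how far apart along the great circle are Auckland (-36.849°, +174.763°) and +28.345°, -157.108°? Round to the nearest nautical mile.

4224 nmi

Δλ = -157.108 − 174.763 = -331.871°; wrapped into (−180°, 180°]: 28.129°.
Δφ = 28.345 − -36.849 = 65.194°.
a = sin²(Δφ/2) + cos φ₁ · cos φ₂ · sin²(Δλ/2) = 0.331818.
c = 2·atan2(√a, √(1−a)) = 1.22774 rad → d = 6371·c ≈ 7821.95 km ≈ 4223.52 nmi.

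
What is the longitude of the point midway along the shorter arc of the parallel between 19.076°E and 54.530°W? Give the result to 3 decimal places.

17.727°W

Signed shortest Δλ from +19.076° to -54.530° is -73.606°.
Midpoint longitude = +19.076° + (-73.606°)/2 = +19.076° − 36.803° = -17.727°.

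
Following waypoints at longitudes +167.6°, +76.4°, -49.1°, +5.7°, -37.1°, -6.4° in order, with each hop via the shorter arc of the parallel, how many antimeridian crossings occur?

Leg 1: +167.6° → +76.4°, shortest Δλ = -91.2° (west) — does not cross 180°.
Leg 2: +76.4° → -49.1°, shortest Δλ = -125.5° (west) — does not cross 180°.
Leg 3: -49.1° → +5.7°, shortest Δλ = 54.8° (east) — does not cross 180°.
Leg 4: +5.7° → -37.1°, shortest Δλ = -42.8° (west) — does not cross 180°.
Leg 5: -37.1° → -6.4°, shortest Δλ = 30.7° (east) — does not cross 180°.
Total crossings: 0.

0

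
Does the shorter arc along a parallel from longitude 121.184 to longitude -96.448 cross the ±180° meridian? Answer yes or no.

Yes

Naïve |-96.448 − 121.184| = 217.632° > 180°, so the shorter arc goes the other way round — across 180°.
Signed shortest Δλ = ((-96.448 − 121.184 + 180) mod 360) − 180 = 142.368°.
Going east by 142.368° from +121.184° passes through 180° before reaching -96.448°.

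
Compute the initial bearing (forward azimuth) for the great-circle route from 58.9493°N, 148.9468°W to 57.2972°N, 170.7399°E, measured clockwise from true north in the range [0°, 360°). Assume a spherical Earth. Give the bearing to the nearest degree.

Δλ = 170.7399 − -148.9468 = 319.6867°; wrapped into (−180°, 180°]: -40.3133°.
θ = atan2( sin Δλ · cos φ₂ , cos φ₁ · sin φ₂ − sin φ₁ · cos φ₂ · cos Δλ )
  = atan2(-0.34954, 0.08109) = -76.939° → normalised to [0°, 360°): 283.061°.

283°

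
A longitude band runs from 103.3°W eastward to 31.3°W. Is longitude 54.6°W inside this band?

Band width going east from -103.3° to -31.3°: ((-31.3 − -103.3) mod 360) = 72.0°.
Offset of -54.6° east of the west edge: ((-54.6 − -103.3) mod 360) = 48.7°.
48.7° ≤ 72.0° ⇒ inside.

Yes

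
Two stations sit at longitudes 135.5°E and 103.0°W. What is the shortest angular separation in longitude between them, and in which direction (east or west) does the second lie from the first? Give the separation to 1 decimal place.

Raw difference: -103.0 − 135.5 = -238.5°.
Normalise into (−180°, 180°]: -238.5° + 360° = 121.5°.
Positive ⇒ the second point lies to the east; separation 121.5°.

121.5° east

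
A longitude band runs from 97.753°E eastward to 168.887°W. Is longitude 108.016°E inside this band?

Yes

Band width going east from +97.753° to -168.887°: ((-168.887 − 97.753) mod 360) = 93.360°.
Offset of +108.016° east of the west edge: ((108.016 − 97.753) mod 360) = 10.263°.
10.263° ≤ 93.360° ⇒ inside.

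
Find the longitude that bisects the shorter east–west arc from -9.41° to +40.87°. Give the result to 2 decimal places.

+15.73°

Signed shortest Δλ from -9.41° to +40.87° is +50.28°.
Midpoint longitude = -9.41° + (+50.28°)/2 = -9.41° + 25.14° = +15.73°.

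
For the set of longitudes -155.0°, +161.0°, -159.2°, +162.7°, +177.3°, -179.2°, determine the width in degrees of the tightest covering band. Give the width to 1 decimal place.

Sort the longitudes: -179.2°, -159.2°, -155.0°, +161.0°, +162.7°, +177.3°.
Eastward gaps between consecutive values (wrapping around): 20.0°, 4.2°, 316.0°, 1.7°, 14.6°, 3.5°.
Largest gap = 316.0° ⇒ minimal covering band is its complement: 360° − 316.0° = 44.0°.
Band runs from +161.0° eastward to -155.0°, crossing the antimeridian.

44.0°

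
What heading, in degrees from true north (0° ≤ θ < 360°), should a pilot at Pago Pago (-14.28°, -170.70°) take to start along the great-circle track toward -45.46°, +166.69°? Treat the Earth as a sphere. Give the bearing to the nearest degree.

207°

Δλ = 166.69 − -170.70 = 337.39°; wrapped into (−180°, 180°]: -22.61°.
θ = atan2( sin Δλ · cos φ₂ , cos φ₁ · sin φ₂ − sin φ₁ · cos φ₂ · cos Δλ )
  = atan2(-0.26966, -0.53103) = -153.078° → normalised to [0°, 360°): 206.922°.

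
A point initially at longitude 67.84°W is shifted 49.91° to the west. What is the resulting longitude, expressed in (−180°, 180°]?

117.75°W

Start at -67.84°; shift −49.91° → -117.75°.
-117.75° already lies in (−180°, 180°].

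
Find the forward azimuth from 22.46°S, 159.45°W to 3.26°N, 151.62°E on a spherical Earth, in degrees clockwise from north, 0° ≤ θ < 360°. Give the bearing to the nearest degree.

292°

Δλ = 151.62 − -159.45 = 311.07°; wrapped into (−180°, 180°]: -48.93°.
θ = atan2( sin Δλ · cos φ₂ , cos φ₁ · sin φ₂ − sin φ₁ · cos φ₂ · cos Δλ )
  = atan2(-0.75269, 0.30314) = -68.063° → normalised to [0°, 360°): 291.937°.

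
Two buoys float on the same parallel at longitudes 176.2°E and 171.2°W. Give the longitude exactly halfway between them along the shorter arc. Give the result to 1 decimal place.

Signed shortest Δλ from +176.2° to -171.2° is +12.6°.
Midpoint longitude = +176.2° + (+12.6°)/2 = +176.2° + 6.3° = +182.5°.
Normalise into (−180°, 180°]: -177.5°.
(The naïve average (+176.2 + -171.2)/2 = 2.5° is on the wrong side of the globe.)

177.5°W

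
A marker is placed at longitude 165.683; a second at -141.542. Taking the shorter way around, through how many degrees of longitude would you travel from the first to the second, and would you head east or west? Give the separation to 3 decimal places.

Raw difference: -141.542 − 165.683 = -307.225°.
Normalise into (−180°, 180°]: -307.225° + 360° = 52.775°.
Positive ⇒ the second point lies to the east; separation 52.775°.

52.775° east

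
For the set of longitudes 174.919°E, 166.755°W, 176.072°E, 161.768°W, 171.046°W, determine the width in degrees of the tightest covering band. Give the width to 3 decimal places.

Sort the longitudes: -171.046°, -166.755°, -161.768°, +174.919°, +176.072°.
Eastward gaps between consecutive values (wrapping around): 4.291°, 4.987°, 336.687°, 1.153°, 12.882°.
Largest gap = 336.687° ⇒ minimal covering band is its complement: 360° − 336.687° = 23.313°.
Band runs from +174.919° eastward to -161.768°, crossing the antimeridian.

23.313°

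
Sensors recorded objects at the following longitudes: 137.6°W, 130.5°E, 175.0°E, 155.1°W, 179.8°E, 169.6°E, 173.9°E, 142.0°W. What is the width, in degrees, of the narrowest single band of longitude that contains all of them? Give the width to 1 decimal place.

91.9°

Sort the longitudes: -155.1°, -142.0°, -137.6°, +130.5°, +169.6°, +173.9°, +175.0°, +179.8°.
Eastward gaps between consecutive values (wrapping around): 13.1°, 4.4°, 268.1°, 39.1°, 4.3°, 1.1°, 4.8°, 25.1°.
Largest gap = 268.1° ⇒ minimal covering band is its complement: 360° − 268.1° = 91.9°.
Band runs from +130.5° eastward to -137.6°, crossing the antimeridian.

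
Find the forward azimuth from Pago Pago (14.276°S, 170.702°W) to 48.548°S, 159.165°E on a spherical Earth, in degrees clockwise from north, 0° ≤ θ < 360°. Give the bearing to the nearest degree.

Δλ = 159.165 − -170.702 = 329.867°; wrapped into (−180°, 180°]: -30.133°.
θ = atan2( sin Δλ · cos φ₂ , cos φ₁ · sin φ₂ − sin φ₁ · cos φ₂ · cos Δλ )
  = atan2(-0.33233, -0.58518) = -150.408° → normalised to [0°, 360°): 209.592°.

210°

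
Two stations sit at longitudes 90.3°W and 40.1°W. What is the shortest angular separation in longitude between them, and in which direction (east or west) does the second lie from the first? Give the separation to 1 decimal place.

Raw difference: -40.1 − -90.3 = 50.2°.
Normalise into (−180°, 180°]: 50.2° stays 50.2°.
Positive ⇒ the second point lies to the east; separation 50.2°.

50.2° east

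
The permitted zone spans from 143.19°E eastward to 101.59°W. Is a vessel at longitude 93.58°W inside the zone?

Band width going east from +143.19° to -101.59°: ((-101.59 − 143.19) mod 360) = 115.22°.
Offset of -93.58° east of the west edge: ((-93.58 − 143.19) mod 360) = 123.23°.
123.23° > 115.22° ⇒ outside.

No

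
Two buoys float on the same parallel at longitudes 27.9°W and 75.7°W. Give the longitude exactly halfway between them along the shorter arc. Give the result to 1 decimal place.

51.8°W

Signed shortest Δλ from -27.9° to -75.7° is -47.8°.
Midpoint longitude = -27.9° + (-47.8°)/2 = -27.9° − 23.9° = -51.8°.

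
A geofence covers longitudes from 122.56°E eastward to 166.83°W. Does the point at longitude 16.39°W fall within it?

Band width going east from +122.56° to -166.83°: ((-166.83 − 122.56) mod 360) = 70.61°.
Offset of -16.39° east of the west edge: ((-16.39 − 122.56) mod 360) = 221.05°.
221.05° > 70.61° ⇒ outside.

No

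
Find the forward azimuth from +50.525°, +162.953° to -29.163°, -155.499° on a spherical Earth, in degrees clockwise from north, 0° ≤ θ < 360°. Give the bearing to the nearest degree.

Δλ = -155.499 − 162.953 = -318.452°; wrapped into (−180°, 180°]: 41.548°.
θ = atan2( sin Δλ · cos φ₂ , cos φ₁ · sin φ₂ − sin φ₁ · cos φ₂ · cos Δλ )
  = atan2(0.57917, -0.81426) = 144.576° → normalised to [0°, 360°): 144.576°.

145°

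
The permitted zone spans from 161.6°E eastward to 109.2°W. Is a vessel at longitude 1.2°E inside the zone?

Band width going east from +161.6° to -109.2°: ((-109.2 − 161.6) mod 360) = 89.2°.
Offset of +1.2° east of the west edge: ((1.2 − 161.6) mod 360) = 199.6°.
199.6° > 89.2° ⇒ outside.

No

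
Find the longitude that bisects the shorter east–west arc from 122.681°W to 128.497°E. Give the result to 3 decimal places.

Signed shortest Δλ from -122.681° to +128.497° is -108.822°.
Midpoint longitude = -122.681° + (-108.822°)/2 = -122.681° − 54.411° = -177.092°.
(The naïve average (-122.681 + +128.497)/2 = 2.908° is on the wrong side of the globe.)

177.092°W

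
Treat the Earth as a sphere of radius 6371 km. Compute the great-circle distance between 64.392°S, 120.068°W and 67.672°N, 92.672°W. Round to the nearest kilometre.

Δλ = -92.672 − -120.068 = 27.396°.
Δφ = 67.672 − -64.392 = 132.064°.
a = sin²(Δφ/2) + cos φ₁ · cos φ₂ · sin²(Δλ/2) = 0.844188.
c = 2·atan2(√a, √(1−a)) = 2.33004 rad → d = 6371·c ≈ 14844.71 km.

14845 km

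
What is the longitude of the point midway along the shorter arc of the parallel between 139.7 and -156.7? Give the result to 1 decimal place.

Signed shortest Δλ from +139.7° to -156.7° is +63.6°.
Midpoint longitude = +139.7° + (+63.6°)/2 = +139.7° + 31.8° = +171.5°.
(The naïve average (+139.7 + -156.7)/2 = -8.5° is on the wrong side of the globe.)

+171.5°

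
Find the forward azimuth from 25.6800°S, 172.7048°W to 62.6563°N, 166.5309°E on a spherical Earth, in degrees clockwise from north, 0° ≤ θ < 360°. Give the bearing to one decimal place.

Δλ = 166.5309 − -172.7048 = 339.2357°; wrapped into (−180°, 180°]: -20.7643°.
θ = atan2( sin Δλ · cos φ₂ , cos φ₁ · sin φ₂ − sin φ₁ · cos φ₂ · cos Δλ )
  = atan2(-0.16284, 0.98665) = -9.372° → normalised to [0°, 360°): 350.628°.

350.6°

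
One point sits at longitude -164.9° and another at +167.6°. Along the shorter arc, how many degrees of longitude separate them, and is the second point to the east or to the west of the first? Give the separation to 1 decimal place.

27.5° west

Raw difference: 167.6 − -164.9 = 332.5°.
Normalise into (−180°, 180°]: 332.5° − 360° = -27.5°.
Negative ⇒ the second point lies to the west; separation 27.5°.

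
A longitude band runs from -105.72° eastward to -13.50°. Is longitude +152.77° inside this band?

Band width going east from -105.72° to -13.50°: ((-13.50 − -105.72) mod 360) = 92.22°.
Offset of +152.77° east of the west edge: ((152.77 − -105.72) mod 360) = 258.49°.
258.49° > 92.22° ⇒ outside.

No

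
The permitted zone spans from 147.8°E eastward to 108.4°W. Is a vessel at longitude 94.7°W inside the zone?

Band width going east from +147.8° to -108.4°: ((-108.4 − 147.8) mod 360) = 103.8°.
Offset of -94.7° east of the west edge: ((-94.7 − 147.8) mod 360) = 117.5°.
117.5° > 103.8° ⇒ outside.

No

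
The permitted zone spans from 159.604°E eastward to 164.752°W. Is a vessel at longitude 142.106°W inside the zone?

No

Band width going east from +159.604° to -164.752°: ((-164.752 − 159.604) mod 360) = 35.644°.
Offset of -142.106° east of the west edge: ((-142.106 − 159.604) mod 360) = 58.290°.
58.290° > 35.644° ⇒ outside.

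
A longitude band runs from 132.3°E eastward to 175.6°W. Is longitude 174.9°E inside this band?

Band width going east from +132.3° to -175.6°: ((-175.6 − 132.3) mod 360) = 52.1°.
Offset of +174.9° east of the west edge: ((174.9 − 132.3) mod 360) = 42.6°.
42.6° ≤ 52.1° ⇒ inside.

Yes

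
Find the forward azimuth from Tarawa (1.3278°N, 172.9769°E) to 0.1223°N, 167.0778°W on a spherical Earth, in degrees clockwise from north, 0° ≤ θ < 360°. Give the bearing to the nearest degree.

Δλ = -167.0778 − 172.9769 = -340.0547°; wrapped into (−180°, 180°]: 19.9453°.
θ = atan2( sin Δλ · cos φ₂ , cos φ₁ · sin φ₂ − sin φ₁ · cos φ₂ · cos Δλ )
  = atan2(0.34112, -0.01965) = 93.297° → normalised to [0°, 360°): 93.297°.

93°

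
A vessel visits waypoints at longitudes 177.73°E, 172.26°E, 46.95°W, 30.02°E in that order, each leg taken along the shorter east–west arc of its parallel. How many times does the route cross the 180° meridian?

1

Leg 1: +177.73° → +172.26°, shortest Δλ = -5.47° (west) — does not cross 180°.
Leg 2: +172.26° → -46.95°, shortest Δλ = 140.79° (east) — crosses 180°.
Leg 3: -46.95° → +30.02°, shortest Δλ = 76.97° (east) — does not cross 180°.
Total crossings: 1.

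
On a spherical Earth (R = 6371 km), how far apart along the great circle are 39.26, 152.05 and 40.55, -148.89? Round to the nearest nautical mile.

2669 nmi

Δλ = -148.89 − 152.05 = -300.94°; wrapped into (−180°, 180°]: 59.06°.
Δφ = 40.55 − 39.26 = 1.29°.
a = sin²(Δφ/2) + cos φ₁ · cos φ₂ · sin²(Δλ/2) = 0.143050.
c = 2·atan2(√a, √(1−a)) = 0.77574 rad → d = 6371·c ≈ 4942.26 km ≈ 2668.61 nmi.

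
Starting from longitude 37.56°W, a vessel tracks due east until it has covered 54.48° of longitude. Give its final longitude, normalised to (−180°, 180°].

16.92°E

Start at -37.56°; shift +54.48° → +16.92°.
+16.92° already lies in (−180°, 180°].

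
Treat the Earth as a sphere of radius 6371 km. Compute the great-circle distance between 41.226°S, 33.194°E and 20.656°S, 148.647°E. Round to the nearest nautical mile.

Δλ = 148.647 − 33.194 = 115.453°.
Δφ = -20.656 − -41.226 = 20.570°.
a = sin²(Δφ/2) + cos φ₁ · cos φ₂ · sin²(Δλ/2) = 0.534990.
c = 2·atan2(√a, √(1−a)) = 1.64083 rad → d = 6371·c ≈ 10453.76 km ≈ 5644.58 nmi.

5645 nmi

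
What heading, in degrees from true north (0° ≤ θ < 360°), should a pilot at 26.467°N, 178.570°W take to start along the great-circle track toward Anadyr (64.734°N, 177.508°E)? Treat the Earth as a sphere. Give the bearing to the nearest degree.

357°

Δλ = 177.508 − -178.570 = 356.078°; wrapped into (−180°, 180°]: -3.922°.
θ = atan2( sin Δλ · cos φ₂ , cos φ₁ · sin φ₂ − sin φ₁ · cos φ₂ · cos Δλ )
  = atan2(-0.02919, 0.61977) = -2.697° → normalised to [0°, 360°): 357.303°.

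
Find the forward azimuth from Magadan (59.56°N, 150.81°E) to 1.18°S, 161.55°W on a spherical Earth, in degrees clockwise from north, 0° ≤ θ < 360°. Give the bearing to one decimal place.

128.7°

Δλ = -161.55 − 150.81 = -312.36°; wrapped into (−180°, 180°]: 47.64°.
θ = atan2( sin Δλ · cos φ₂ , cos φ₁ · sin φ₂ − sin φ₁ · cos φ₂ · cos Δλ )
  = atan2(0.73877, -0.59122) = 128.670° → normalised to [0°, 360°): 128.670°.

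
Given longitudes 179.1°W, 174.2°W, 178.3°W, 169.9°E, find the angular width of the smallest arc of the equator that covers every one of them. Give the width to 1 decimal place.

15.9°

Sort the longitudes: -179.1°, -178.3°, -174.2°, +169.9°.
Eastward gaps between consecutive values (wrapping around): 0.8°, 4.1°, 344.1°, 11.0°.
Largest gap = 344.1° ⇒ minimal covering band is its complement: 360° − 344.1° = 15.9°.
Band runs from +169.9° eastward to -174.2°, crossing the antimeridian.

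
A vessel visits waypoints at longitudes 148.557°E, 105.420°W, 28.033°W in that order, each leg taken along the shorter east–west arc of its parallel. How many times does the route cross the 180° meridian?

1

Leg 1: +148.557° → -105.420°, shortest Δλ = 106.023° (east) — crosses 180°.
Leg 2: -105.420° → -28.033°, shortest Δλ = 77.387° (east) — does not cross 180°.
Total crossings: 1.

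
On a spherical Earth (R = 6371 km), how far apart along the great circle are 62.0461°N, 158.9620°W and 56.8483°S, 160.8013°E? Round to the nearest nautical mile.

Δλ = 160.8013 − -158.9620 = 319.7633°; wrapped into (−180°, 180°]: -40.2367°.
Δφ = -56.8483 − 62.0461 = -118.8944°.
a = sin²(Δφ/2) + cos φ₁ · cos φ₂ · sin²(Δλ/2) = 0.771926.
c = 2·atan2(√a, √(1−a)) = 2.14582 rad → d = 6371·c ≈ 13671.00 km ≈ 7381.75 nmi.

7382 nmi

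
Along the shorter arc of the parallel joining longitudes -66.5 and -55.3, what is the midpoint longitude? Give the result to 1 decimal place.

-60.9°

Signed shortest Δλ from -66.5° to -55.3° is +11.2°.
Midpoint longitude = -66.5° + (+11.2°)/2 = -66.5° + 5.6° = -60.9°.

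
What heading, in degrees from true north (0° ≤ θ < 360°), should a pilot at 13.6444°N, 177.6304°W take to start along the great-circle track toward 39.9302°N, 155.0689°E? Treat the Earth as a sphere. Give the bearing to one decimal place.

322.8°

Δλ = 155.0689 − -177.6304 = 332.6993°; wrapped into (−180°, 180°]: -27.3007°.
θ = atan2( sin Δλ · cos φ₂ , cos φ₁ · sin φ₂ − sin φ₁ · cos φ₂ · cos Δλ )
  = atan2(-0.35171, 0.46300) = -37.222° → normalised to [0°, 360°): 322.778°.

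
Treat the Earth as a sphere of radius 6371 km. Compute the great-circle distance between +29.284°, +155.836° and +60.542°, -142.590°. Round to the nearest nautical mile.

3059 nmi

Δλ = -142.590 − 155.836 = -298.426°; wrapped into (−180°, 180°]: 61.574°.
Δφ = 60.542 − 29.284 = 31.258°.
a = sin²(Δφ/2) + cos φ₁ · cos φ₂ · sin²(Δλ/2) = 0.184957.
c = 2·atan2(√a, √(1−a)) = 0.88913 rad → d = 6371·c ≈ 5664.66 km ≈ 3058.67 nmi.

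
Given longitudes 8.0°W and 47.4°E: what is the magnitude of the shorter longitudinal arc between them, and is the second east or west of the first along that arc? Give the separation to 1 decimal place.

Raw difference: 47.4 − -8.0 = 55.4°.
Normalise into (−180°, 180°]: 55.4° stays 55.4°.
Positive ⇒ the second point lies to the east; separation 55.4°.

55.4° east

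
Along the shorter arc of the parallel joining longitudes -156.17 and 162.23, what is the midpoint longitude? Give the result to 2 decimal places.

-176.97°

Signed shortest Δλ from -156.17° to +162.23° is -41.60°.
Midpoint longitude = -156.17° + (-41.60°)/2 = -156.17° − 20.80° = -176.97°.
(The naïve average (-156.17 + +162.23)/2 = 3.03° is on the wrong side of the globe.)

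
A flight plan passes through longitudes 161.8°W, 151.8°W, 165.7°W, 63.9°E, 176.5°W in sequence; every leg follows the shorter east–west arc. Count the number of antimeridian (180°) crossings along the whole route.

2

Leg 1: -161.8° → -151.8°, shortest Δλ = 10.0° (east) — does not cross 180°.
Leg 2: -151.8° → -165.7°, shortest Δλ = -13.9° (west) — does not cross 180°.
Leg 3: -165.7° → +63.9°, shortest Δλ = -130.4° (west) — crosses 180°.
Leg 4: +63.9° → -176.5°, shortest Δλ = 119.6° (east) — crosses 180°.
Total crossings: 2.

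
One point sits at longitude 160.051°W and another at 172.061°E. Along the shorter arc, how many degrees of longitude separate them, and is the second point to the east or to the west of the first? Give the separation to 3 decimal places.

27.888° west

Raw difference: 172.061 − -160.051 = 332.112°.
Normalise into (−180°, 180°]: 332.112° − 360° = -27.888°.
Negative ⇒ the second point lies to the west; separation 27.888°.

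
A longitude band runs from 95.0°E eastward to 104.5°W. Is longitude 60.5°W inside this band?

Band width going east from +95.0° to -104.5°: ((-104.5 − 95.0) mod 360) = 160.5°.
Offset of -60.5° east of the west edge: ((-60.5 − 95.0) mod 360) = 204.5°.
204.5° > 160.5° ⇒ outside.

No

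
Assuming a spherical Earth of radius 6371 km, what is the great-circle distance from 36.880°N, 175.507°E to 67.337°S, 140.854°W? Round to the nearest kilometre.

12155 km

Δλ = -140.854 − 175.507 = -316.361°; wrapped into (−180°, 180°]: 43.639°.
Δφ = -67.337 − 36.880 = -104.217°.
a = sin²(Δφ/2) + cos φ₁ · cos φ₂ · sin²(Δλ/2) = 0.665376.
c = 2·atan2(√a, √(1−a)) = 1.90790 rad → d = 6371·c ≈ 12155.21 km.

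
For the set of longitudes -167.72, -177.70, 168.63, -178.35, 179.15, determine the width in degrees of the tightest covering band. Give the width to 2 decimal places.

Sort the longitudes: -178.35°, -177.70°, -167.72°, +168.63°, +179.15°.
Eastward gaps between consecutive values (wrapping around): 0.65°, 9.98°, 336.35°, 10.52°, 2.50°.
Largest gap = 336.35° ⇒ minimal covering band is its complement: 360° − 336.35° = 23.65°.
Band runs from +168.63° eastward to -167.72°, crossing the antimeridian.

23.65°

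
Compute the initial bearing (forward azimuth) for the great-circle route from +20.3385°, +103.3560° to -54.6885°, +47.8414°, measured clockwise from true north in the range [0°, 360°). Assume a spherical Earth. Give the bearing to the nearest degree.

208°

Δλ = 47.8414 − 103.3560 = -55.5146°.
θ = atan2( sin Δλ · cos φ₂ , cos φ₁ · sin φ₂ − sin φ₁ · cos φ₂ · cos Δλ )
  = atan2(-0.47645, -0.87890) = -151.538° → normalised to [0°, 360°): 208.462°.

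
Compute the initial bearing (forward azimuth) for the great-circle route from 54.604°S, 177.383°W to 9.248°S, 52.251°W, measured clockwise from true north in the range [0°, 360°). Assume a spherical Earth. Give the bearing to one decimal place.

Δλ = -52.251 − -177.383 = 125.132°.
θ = atan2( sin Δλ · cos φ₂ , cos φ₁ · sin φ₂ − sin φ₁ · cos φ₂ · cos Δλ )
  = atan2(0.80720, -0.55609) = 124.563° → normalised to [0°, 360°): 124.563°.

124.6°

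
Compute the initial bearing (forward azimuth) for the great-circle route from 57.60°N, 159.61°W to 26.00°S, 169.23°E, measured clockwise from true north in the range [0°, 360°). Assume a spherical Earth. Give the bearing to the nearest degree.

Δλ = 169.23 − -159.61 = 328.84°; wrapped into (−180°, 180°]: -31.16°.
θ = atan2( sin Δλ · cos φ₂ , cos φ₁ · sin φ₂ − sin φ₁ · cos φ₂ · cos Δλ )
  = atan2(-0.46506, -0.88428) = -152.259° → normalised to [0°, 360°): 207.741°.

208°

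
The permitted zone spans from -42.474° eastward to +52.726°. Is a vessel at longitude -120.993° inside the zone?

Band width going east from -42.474° to +52.726°: ((52.726 − -42.474) mod 360) = 95.200°.
Offset of -120.993° east of the west edge: ((-120.993 − -42.474) mod 360) = 281.481°.
281.481° > 95.200° ⇒ outside.

No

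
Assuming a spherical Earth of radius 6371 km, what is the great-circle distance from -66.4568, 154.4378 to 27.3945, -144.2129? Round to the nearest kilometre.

Δλ = -144.2129 − 154.4378 = -298.6507°; wrapped into (−180°, 180°]: 61.3493°.
Δφ = 27.3945 − -66.4568 = 93.8513°.
a = sin²(Δφ/2) + cos φ₁ · cos φ₂ · sin²(Δλ/2) = 0.625886.
c = 2·atan2(√a, √(1−a)) = 1.82531 rad → d = 6371·c ≈ 11629.03 km.

11629 km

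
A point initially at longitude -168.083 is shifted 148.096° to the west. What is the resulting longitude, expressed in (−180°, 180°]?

Start at -168.083°; shift −148.096° → -316.179°.
-316.179° lies outside (−180°, 180°]; add 360° → +43.821°.

+43.821°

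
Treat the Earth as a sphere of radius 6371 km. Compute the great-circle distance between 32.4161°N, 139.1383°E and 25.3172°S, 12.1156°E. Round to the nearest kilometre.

Δλ = 12.1156 − 139.1383 = -127.0227°.
Δφ = -25.3172 − 32.4161 = -57.7333°.
a = sin²(Δφ/2) + cos φ₁ · cos φ₂ · sin²(Δλ/2) = 0.844361.
c = 2·atan2(√a, √(1−a)) = 2.33052 rad → d = 6371·c ≈ 14847.75 km.

14848 km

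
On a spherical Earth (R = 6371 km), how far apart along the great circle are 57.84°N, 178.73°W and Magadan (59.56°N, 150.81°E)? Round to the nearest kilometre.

Δλ = 150.81 − -178.73 = 329.54°; wrapped into (−180°, 180°]: -30.46°.
Δφ = 59.56 − 57.84 = 1.72°.
a = sin²(Δφ/2) + cos φ₁ · cos φ₂ · sin²(Δλ/2) = 0.018835.
c = 2·atan2(√a, √(1−a)) = 0.27535 rad → d = 6371·c ≈ 1754.26 km.

1754 km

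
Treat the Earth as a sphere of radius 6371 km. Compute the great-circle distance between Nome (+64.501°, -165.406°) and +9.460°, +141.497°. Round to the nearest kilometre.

Δλ = 141.497 − -165.406 = 306.903°; wrapped into (−180°, 180°]: -53.097°.
Δφ = 9.460 − 64.501 = -55.041°.
a = sin²(Δφ/2) + cos φ₁ · cos φ₂ · sin²(Δλ/2) = 0.298335.
c = 2·atan2(√a, √(1−a)) = 1.15564 rad → d = 6371·c ≈ 7362.60 km.

7363 km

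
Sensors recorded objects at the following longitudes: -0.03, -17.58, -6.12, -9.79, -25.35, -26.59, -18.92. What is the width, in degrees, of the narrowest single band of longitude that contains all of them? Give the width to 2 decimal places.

26.56°

Sort the longitudes: -26.59°, -25.35°, -18.92°, -17.58°, -9.79°, -6.12°, -0.03°.
Eastward gaps between consecutive values (wrapping around): 1.24°, 6.43°, 1.34°, 7.79°, 3.67°, 6.09°, 333.44°.
Largest gap = 333.44° ⇒ minimal covering band is its complement: 360° − 333.44° = 26.56°.
Band runs from -26.59° eastward to -0.03°.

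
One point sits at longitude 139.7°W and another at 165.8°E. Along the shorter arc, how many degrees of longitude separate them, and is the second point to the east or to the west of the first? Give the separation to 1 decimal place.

Raw difference: 165.8 − -139.7 = 305.5°.
Normalise into (−180°, 180°]: 305.5° − 360° = -54.5°.
Negative ⇒ the second point lies to the west; separation 54.5°.

54.5° west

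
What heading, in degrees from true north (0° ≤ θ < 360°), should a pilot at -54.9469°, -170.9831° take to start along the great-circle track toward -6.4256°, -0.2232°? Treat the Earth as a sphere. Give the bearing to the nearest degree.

Δλ = -0.2232 − -170.9831 = 170.7599°.
θ = atan2( sin Δλ · cos φ₂ , cos φ₁ · sin φ₂ − sin φ₁ · cos φ₂ · cos Δλ )
  = atan2(0.15956, -0.86720) = 169.574° → normalised to [0°, 360°): 169.574°.

170°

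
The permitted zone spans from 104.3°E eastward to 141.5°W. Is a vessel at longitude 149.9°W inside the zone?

Yes

Band width going east from +104.3° to -141.5°: ((-141.5 − 104.3) mod 360) = 114.2°.
Offset of -149.9° east of the west edge: ((-149.9 − 104.3) mod 360) = 105.8°.
105.8° ≤ 114.2° ⇒ inside.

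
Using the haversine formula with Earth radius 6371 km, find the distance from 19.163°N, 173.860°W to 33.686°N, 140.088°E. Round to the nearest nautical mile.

Δλ = 140.088 − -173.860 = 313.948°; wrapped into (−180°, 180°]: -46.052°.
Δφ = 33.686 − 19.163 = 14.523°.
a = sin²(Δφ/2) + cos φ₁ · cos φ₂ · sin²(Δλ/2) = 0.136230.
c = 2·atan2(√a, √(1−a)) = 0.75607 rad → d = 6371·c ≈ 4816.90 km ≈ 2600.92 nmi.

2601 nmi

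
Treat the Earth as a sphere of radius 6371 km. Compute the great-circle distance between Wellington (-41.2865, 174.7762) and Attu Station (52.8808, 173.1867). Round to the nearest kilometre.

Δλ = 173.1867 − 174.7762 = -1.5895°.
Δφ = 52.8808 − -41.2865 = 94.1673°.
a = sin²(Δφ/2) + cos φ₁ · cos φ₂ · sin²(Δλ/2) = 0.536422.
c = 2·atan2(√a, √(1−a)) = 1.64370 rad → d = 6371·c ≈ 10472.04 km.

10472 km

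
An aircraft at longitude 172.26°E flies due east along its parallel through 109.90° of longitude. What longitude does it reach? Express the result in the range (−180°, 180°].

Start at +172.26°; shift +109.90° → +282.16°.
+282.16° lies outside (−180°, 180°]; subtract 360° → -77.84°.

77.84°W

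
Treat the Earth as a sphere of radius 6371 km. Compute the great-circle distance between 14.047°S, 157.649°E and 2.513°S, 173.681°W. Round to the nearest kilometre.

3400 km

Δλ = -173.681 − 157.649 = -331.330°; wrapped into (−180°, 180°]: 28.670°.
Δφ = -2.513 − -14.047 = 11.534°.
a = sin²(Δφ/2) + cos φ₁ · cos φ₂ · sin²(Δλ/2) = 0.069508.
c = 2·atan2(√a, √(1−a)) = 0.53359 rad → d = 6371·c ≈ 3399.53 km.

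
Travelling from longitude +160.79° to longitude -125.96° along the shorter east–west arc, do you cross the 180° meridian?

Naïve |-125.96 − 160.79| = 286.75° > 180°, so the shorter arc goes the other way round — across 180°.
Signed shortest Δλ = ((-125.96 − 160.79 + 180) mod 360) − 180 = 73.25°.
Going east by 73.25° from +160.79° passes through 180° before reaching -125.96°.

Yes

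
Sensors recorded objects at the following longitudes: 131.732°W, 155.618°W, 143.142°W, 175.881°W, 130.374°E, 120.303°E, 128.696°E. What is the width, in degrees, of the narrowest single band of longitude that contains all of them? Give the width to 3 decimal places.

Sort the longitudes: -175.881°, -155.618°, -143.142°, -131.732°, +120.303°, +128.696°, +130.374°.
Eastward gaps between consecutive values (wrapping around): 20.263°, 12.476°, 11.410°, 252.035°, 8.393°, 1.678°, 53.745°.
Largest gap = 252.035° ⇒ minimal covering band is its complement: 360° − 252.035° = 107.965°.
Band runs from +120.303° eastward to -131.732°, crossing the antimeridian.

107.965°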